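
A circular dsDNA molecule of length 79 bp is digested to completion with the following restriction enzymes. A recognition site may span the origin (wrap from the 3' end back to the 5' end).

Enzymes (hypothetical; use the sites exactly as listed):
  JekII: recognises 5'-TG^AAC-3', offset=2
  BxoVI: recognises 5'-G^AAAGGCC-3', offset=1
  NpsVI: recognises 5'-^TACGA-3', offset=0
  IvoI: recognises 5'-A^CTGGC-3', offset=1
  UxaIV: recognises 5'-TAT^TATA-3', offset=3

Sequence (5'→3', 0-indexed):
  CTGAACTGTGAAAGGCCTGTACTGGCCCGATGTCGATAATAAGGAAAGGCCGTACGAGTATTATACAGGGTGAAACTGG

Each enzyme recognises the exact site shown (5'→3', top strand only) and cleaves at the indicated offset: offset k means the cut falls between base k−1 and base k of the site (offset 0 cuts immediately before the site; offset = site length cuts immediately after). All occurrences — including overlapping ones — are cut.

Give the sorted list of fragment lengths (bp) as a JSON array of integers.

[7,7,8,9,11,14,23]

Scan for sites:
  JekII TGAAC/2: at [1] ⇒ [3]
  BxoVI GAAAGGCC/1: at [9, 43] ⇒ [10, 44]
  NpsVI TACGA/0: at [52] ⇒ [52]
  IvoI ACTGGC/1: at [20, 74] ⇒ [21, 75]
  UxaIV TATTATA/3: at [58] ⇒ [61]

All cut coordinates (distinct, sorted): [3, 10, 21, 44, 52, 61, 75]

Fragments:
  3→10: 7 bp
  10→21: 11 bp
  21→44: 23 bp
  44→52: 8 bp
  52→61: 9 bp
  61→75: 14 bp
  75→3 (wrap): 79-75+3 = 7 bp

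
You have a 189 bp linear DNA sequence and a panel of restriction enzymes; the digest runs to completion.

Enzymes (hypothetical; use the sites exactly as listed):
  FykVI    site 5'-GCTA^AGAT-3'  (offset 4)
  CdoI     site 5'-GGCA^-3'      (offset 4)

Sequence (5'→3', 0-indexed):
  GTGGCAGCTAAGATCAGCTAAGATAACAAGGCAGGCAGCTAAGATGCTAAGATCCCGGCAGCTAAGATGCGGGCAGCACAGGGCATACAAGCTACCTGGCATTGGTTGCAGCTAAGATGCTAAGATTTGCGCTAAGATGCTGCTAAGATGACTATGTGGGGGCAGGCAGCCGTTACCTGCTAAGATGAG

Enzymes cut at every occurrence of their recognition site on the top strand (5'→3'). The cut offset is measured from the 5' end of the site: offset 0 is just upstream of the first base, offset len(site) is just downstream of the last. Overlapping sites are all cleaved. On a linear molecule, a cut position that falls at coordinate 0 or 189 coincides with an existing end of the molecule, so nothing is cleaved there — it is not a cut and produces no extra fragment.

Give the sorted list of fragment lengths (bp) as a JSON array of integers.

Scan for sites:
  FykVI (GCTAAGAT, off=4): starts [6, 16, 37, 45, 60, 110, 118, 130, 141, 178] → cuts [10, 20, 41, 49, 64, 114, 122, 134, 145, 182]
  CdoI (GGCA, off=4): starts [2, 29, 33, 56, 71, 81, 97, 160, 164] → cuts [6, 33, 37, 60, 75, 85, 101, 164, 168]

Pooled cuts: [6, 10, 20, 33, 37, 41, 49, 60, 64, 75, 85, 101, 114, 122, 134, 145, 164, 168, 182]

Fragments:
  [0,6): 6 bp
  [6,10): 4 bp
  [10,20): 10 bp
  [20,33): 13 bp
  [33,37): 4 bp
  [37,41): 4 bp
  [41,49): 8 bp
  [49,60): 11 bp
  [60,64): 4 bp
  [64,75): 11 bp
  [75,85): 10 bp
  [85,101): 16 bp
  [101,114): 13 bp
  [114,122): 8 bp
  [122,134): 12 bp
  [134,145): 11 bp
  [145,164): 19 bp
  [164,168): 4 bp
  [168,182): 14 bp
  [182,189): 7 bp

[4,4,4,4,4,6,7,8,8,10,10,11,11,11,12,13,13,14,16,19]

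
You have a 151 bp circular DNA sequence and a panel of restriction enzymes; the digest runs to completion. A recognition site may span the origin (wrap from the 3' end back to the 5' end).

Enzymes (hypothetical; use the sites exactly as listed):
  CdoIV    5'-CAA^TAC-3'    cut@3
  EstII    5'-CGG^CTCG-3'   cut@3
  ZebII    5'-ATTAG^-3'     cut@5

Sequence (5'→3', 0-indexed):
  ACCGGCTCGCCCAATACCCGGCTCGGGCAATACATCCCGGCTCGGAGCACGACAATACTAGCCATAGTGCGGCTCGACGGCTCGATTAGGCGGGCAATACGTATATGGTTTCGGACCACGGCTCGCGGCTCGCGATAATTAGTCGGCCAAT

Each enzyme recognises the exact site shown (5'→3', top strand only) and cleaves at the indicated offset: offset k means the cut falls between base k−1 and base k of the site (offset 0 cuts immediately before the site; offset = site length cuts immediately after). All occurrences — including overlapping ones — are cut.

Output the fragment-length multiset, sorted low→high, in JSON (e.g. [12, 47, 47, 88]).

Scan for sites:
  CdoIV (CAATAC, off=3): starts [11, 27, 52, 94, 147] → cuts [14, 30, 55, 97, 150]
  EstII (CGGCTCG, off=3): starts [2, 18, 37, 69, 77, 118, 125] → cuts [5, 21, 40, 72, 80, 121, 128]
  ZebII (ATTAG, off=5): starts [84, 137] → cuts [89, 142]

Pooled cuts: [5, 14, 21, 30, 40, 55, 72, 80, 89, 97, 121, 128, 142, 150]

Fragment lengths:
  5→14: 9 bp
  14→21: 7 bp
  21→30: 9 bp
  30→40: 10 bp
  40→55: 15 bp
  55→72: 17 bp
  72→80: 8 bp
  80→89: 9 bp
  89→97: 8 bp
  97→121: 24 bp
  121→128: 7 bp
  128→142: 14 bp
  142→150: 8 bp
  150→5 (wrap): 151-150+5 = 6 bp

[6,7,7,8,8,8,9,9,9,10,14,15,17,24]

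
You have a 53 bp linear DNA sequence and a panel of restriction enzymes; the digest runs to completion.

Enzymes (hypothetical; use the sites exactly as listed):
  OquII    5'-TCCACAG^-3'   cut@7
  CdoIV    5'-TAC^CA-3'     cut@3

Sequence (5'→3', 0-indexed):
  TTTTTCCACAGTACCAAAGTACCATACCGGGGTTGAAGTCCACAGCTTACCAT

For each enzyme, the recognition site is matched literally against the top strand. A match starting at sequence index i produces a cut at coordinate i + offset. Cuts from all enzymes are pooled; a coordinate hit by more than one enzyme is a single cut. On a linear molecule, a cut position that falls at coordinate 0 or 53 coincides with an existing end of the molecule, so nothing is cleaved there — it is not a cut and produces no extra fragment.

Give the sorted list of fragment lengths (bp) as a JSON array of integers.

Scan for sites:
  OquII (TCCACAG, off=7): starts [4, 38] → cuts [11, 45]
  CdoIV (TACCA, off=3): starts [11, 19, 47] → cuts [14, 22, 50]

Pooled cuts: [11, 14, 22, 45, 50]

Fragments:
  [0,11): 11 bp
  [11,14): 3 bp
  [14,22): 8 bp
  [22,45): 23 bp
  [45,50): 5 bp
  [50,53): 3 bp

[3,3,5,8,11,23]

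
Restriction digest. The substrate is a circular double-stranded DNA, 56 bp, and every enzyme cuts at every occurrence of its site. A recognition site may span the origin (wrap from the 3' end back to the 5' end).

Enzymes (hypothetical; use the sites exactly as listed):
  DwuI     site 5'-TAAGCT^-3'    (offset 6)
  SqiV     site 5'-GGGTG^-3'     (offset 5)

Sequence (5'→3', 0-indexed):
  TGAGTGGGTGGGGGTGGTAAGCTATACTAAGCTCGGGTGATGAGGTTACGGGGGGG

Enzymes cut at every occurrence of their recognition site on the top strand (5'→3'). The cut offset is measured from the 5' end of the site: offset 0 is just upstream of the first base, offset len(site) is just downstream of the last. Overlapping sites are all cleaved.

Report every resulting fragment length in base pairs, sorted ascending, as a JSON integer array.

Per-enzyme occurrences:
  DwuI (TAAGCT, off=6): starts [17, 27] → cuts [23, 33]
  SqiV (GGGTG, off=5): starts [5, 11, 34, 53] → cuts [2, 10, 16, 39]

All cut coordinates (distinct, sorted): [2, 10, 16, 23, 33, 39]

Fragments:
  2→10: 8 bp
  10→16: 6 bp
  16→23: 7 bp
  23→33: 10 bp
  33→39: 6 bp
  39→2 (wrap): 56-39+2 = 19 bp

[6,6,7,8,10,19]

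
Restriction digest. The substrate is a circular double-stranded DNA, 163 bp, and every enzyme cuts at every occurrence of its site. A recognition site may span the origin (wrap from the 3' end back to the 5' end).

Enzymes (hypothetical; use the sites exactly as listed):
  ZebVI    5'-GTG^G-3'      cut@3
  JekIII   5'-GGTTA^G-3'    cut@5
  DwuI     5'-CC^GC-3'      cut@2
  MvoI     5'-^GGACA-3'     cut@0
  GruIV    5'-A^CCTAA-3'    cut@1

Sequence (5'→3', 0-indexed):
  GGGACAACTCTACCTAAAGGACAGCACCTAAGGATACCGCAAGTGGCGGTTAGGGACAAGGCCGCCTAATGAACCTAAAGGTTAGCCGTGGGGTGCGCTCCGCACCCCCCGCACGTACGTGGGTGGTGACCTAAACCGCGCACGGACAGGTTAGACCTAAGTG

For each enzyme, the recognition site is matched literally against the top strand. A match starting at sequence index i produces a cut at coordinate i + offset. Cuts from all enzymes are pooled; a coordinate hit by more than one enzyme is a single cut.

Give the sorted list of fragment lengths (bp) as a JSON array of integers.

[1,1,2,4,4,6,6,6,7,7,8,8,8,9,10,10,10,11,11,11,11,12]

Scan for sites:
  ZebVI (GTGG, off=3): starts [42, 87, 118, 122, 160] → cuts [0, 45, 90, 121, 125]
  JekIII (GGTTAG, off=5): starts [47, 79, 148] → cuts [52, 84, 153]
  DwuI (CCGC, off=2): starts [36, 61, 99, 108, 135] → cuts [38, 63, 101, 110, 137]
  MvoI (GGACA, off=0): starts [1, 18, 53, 143] → cuts [1, 18, 53, 143]
  GruIV (ACCTAA, off=1): starts [11, 25, 72, 128, 154] → cuts [12, 26, 73, 129, 155]

All cut coordinates (distinct, sorted): [0, 1, 12, 18, 26, 38, 45, 52, 53, 63, 73, 84, 90, 101, 110, 121, 125, 129, 137, 143, 153, 155]

Fragments:
  0→1: 1 bp
  1→12: 11 bp
  12→18: 6 bp
  18→26: 8 bp
  26→38: 12 bp
  38→45: 7 bp
  45→52: 7 bp
  52→53: 1 bp
  53→63: 10 bp
  63→73: 10 bp
  73→84: 11 bp
  84→90: 6 bp
  90→101: 11 bp
  101→110: 9 bp
  110→121: 11 bp
  121→125: 4 bp
  125→129: 4 bp
  129→137: 8 bp
  137→143: 6 bp
  143→153: 10 bp
  153→155: 2 bp
  155→0 (wrap): 163-155+0 = 8 bp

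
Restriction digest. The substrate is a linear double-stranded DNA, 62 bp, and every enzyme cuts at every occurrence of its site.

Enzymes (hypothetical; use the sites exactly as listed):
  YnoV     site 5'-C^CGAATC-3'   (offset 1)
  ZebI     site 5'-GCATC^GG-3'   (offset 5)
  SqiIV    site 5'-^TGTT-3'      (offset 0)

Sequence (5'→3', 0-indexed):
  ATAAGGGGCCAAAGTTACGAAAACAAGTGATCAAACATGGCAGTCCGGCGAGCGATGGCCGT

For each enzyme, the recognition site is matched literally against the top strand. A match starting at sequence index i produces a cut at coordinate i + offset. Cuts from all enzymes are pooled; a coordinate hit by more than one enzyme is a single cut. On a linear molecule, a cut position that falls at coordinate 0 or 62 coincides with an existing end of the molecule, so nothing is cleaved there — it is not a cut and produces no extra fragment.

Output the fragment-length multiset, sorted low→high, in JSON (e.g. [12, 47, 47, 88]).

Scan for sites:
  YnoV (CCGAATC, off=1): no sites
  ZebI (GCATCGG, off=5): no sites
  SqiIV (TGTT, off=0): no sites

All cut coordinates (distinct, sorted): ∅

Fragments:
  no cuts → one linear fragment of 62 bp

[62]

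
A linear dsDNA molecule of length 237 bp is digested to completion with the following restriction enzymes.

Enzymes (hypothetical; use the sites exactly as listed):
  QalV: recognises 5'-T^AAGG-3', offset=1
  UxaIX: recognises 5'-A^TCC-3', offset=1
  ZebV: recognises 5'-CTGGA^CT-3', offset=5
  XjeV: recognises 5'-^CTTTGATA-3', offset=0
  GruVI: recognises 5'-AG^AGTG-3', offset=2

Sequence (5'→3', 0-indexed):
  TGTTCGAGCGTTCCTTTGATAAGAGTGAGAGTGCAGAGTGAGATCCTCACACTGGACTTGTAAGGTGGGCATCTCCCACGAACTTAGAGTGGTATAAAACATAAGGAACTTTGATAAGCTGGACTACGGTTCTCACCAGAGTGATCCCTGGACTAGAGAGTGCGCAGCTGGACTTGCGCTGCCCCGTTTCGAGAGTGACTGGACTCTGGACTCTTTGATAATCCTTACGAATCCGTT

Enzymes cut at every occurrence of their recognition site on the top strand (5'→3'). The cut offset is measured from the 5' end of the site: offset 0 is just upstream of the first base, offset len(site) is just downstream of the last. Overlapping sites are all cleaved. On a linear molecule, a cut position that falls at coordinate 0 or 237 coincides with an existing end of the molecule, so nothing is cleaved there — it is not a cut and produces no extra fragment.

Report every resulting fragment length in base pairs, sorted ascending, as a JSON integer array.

[2,5,5,6,6,6,6,7,7,7,8,9,10,10,10,13,13,14,15,15,16,21,26]

Scan for sites:
  QalV TAAGG/1: at [60, 101] ⇒ [61, 102]
  UxaIX ATCC/1: at [42, 143, 220, 230] ⇒ [43, 144, 221, 231]
  ZebV CTGGACT/5: at [51, 118, 147, 167, 198, 205] ⇒ [56, 123, 152, 172, 203, 210]
  XjeV CTTTGATA/0: at [13, 108, 212] ⇒ [13, 108, 212]
  GruVI AGAGTG/2: at [21, 27, 34, 85, 137, 156, 191] ⇒ [23, 29, 36, 87, 139, 158, 193]

Pooled cuts: [13, 23, 29, 36, 43, 56, 61, 87, 102, 108, 123, 139, 144, 152, 158, 172, 193, 203, 210, 212, 221, 231]

Fragments:
  [0,13): 13 bp
  [13,23): 10 bp
  [23,29): 6 bp
  [29,36): 7 bp
  [36,43): 7 bp
  [43,56): 13 bp
  [56,61): 5 bp
  [61,87): 26 bp
  [87,102): 15 bp
  [102,108): 6 bp
  [108,123): 15 bp
  [123,139): 16 bp
  [139,144): 5 bp
  [144,152): 8 bp
  [152,158): 6 bp
  [158,172): 14 bp
  [172,193): 21 bp
  [193,203): 10 bp
  [203,210): 7 bp
  [210,212): 2 bp
  [212,221): 9 bp
  [221,231): 10 bp
  [231,237): 6 bp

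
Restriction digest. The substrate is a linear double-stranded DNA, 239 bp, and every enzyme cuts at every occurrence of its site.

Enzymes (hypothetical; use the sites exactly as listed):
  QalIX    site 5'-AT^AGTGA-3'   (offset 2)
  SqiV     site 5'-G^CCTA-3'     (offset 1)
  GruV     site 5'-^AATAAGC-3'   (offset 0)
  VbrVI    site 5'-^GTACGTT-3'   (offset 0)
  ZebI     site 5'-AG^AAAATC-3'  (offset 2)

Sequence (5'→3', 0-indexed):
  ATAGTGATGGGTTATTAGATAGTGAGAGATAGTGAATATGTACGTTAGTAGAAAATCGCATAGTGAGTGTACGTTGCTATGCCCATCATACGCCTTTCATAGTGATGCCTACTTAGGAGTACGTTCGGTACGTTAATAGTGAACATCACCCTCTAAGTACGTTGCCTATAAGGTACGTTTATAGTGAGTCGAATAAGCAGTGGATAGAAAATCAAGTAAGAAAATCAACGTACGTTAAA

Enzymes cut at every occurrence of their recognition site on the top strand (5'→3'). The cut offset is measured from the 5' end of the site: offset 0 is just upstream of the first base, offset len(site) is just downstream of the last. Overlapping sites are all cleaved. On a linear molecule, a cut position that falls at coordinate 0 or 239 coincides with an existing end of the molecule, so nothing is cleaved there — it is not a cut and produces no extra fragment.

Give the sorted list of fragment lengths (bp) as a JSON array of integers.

[2,7,7,8,8,9,9,9,9,10,10,10,10,10,11,12,13,16,18,19,32]

Per-enzyme occurrences:
  QalIX ATAGTGA/2: at [0, 18, 28, 59, 98, 135, 180] ⇒ [2, 20, 30, 61, 100, 137, 182]
  SqiV GCCTA/1: at [106, 163] ⇒ [107, 164]
  GruV AATAAGC/0: at [191] ⇒ [191]
  VbrVI GTACGTT/0: at [39, 68, 118, 127, 156, 172, 229] ⇒ [39, 68, 118, 127, 156, 172, 229]
  ZebI AGAAAATC/2: at [49, 205, 218] ⇒ [51, 207, 220]

Pooled cuts: [2, 20, 30, 39, 51, 61, 68, 100, 107, 118, 127, 137, 156, 164, 172, 182, 191, 207, 220, 229]

Fragments:
  [0,2): 2 bp
  [2,20): 18 bp
  [20,30): 10 bp
  [30,39): 9 bp
  [39,51): 12 bp
  [51,61): 10 bp
  [61,68): 7 bp
  [68,100): 32 bp
  [100,107): 7 bp
  [107,118): 11 bp
  [118,127): 9 bp
  [127,137): 10 bp
  [137,156): 19 bp
  [156,164): 8 bp
  [164,172): 8 bp
  [172,182): 10 bp
  [182,191): 9 bp
  [191,207): 16 bp
  [207,220): 13 bp
  [220,229): 9 bp
  [229,239): 10 bp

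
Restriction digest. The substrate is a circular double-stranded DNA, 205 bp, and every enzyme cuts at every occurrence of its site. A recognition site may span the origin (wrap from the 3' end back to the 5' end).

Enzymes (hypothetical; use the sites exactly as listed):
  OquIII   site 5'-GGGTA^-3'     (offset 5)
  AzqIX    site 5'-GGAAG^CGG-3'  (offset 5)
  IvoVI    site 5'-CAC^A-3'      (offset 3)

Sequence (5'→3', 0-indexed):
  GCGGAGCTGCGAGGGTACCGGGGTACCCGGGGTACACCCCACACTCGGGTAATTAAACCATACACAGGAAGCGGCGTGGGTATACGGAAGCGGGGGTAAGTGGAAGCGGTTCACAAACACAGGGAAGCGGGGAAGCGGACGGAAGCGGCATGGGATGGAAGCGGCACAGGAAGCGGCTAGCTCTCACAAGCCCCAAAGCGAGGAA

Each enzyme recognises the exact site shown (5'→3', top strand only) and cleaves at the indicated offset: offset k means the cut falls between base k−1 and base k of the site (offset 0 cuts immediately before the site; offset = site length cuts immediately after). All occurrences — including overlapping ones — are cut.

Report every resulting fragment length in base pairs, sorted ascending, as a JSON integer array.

[6,6,6,6,7,8,8,8,8,8,8,8,9,9,10,11,14,14,16,16,19]

Scan for sites:
  OquIII (GGGTA, off=5): starts [12, 20, 29, 46, 77, 93] → cuts [17, 25, 34, 51, 82, 98]
  AzqIX (GGAAGCGG, off=5): starts [66, 85, 101, 122, 130, 140, 156, 168, 201] → cuts [1, 71, 90, 106, 127, 135, 145, 161, 173]
  IvoVI (CACA, off=3): starts [39, 62, 111, 117, 164, 184] → cuts [42, 65, 114, 120, 167, 187]

All cut coordinates (distinct, sorted): [1, 17, 25, 34, 42, 51, 65, 71, 82, 90, 98, 106, 114, 120, 127, 135, 145, 161, 167, 173, 187]

Fragments:
  1→17: 16 bp
  17→25: 8 bp
  25→34: 9 bp
  34→42: 8 bp
  42→51: 9 bp
  51→65: 14 bp
  65→71: 6 bp
  71→82: 11 bp
  82→90: 8 bp
  90→98: 8 bp
  98→106: 8 bp
  106→114: 8 bp
  114→120: 6 bp
  120→127: 7 bp
  127→135: 8 bp
  135→145: 10 bp
  145→161: 16 bp
  161→167: 6 bp
  167→173: 6 bp
  173→187: 14 bp
  187→1 (wrap): 205-187+1 = 19 bp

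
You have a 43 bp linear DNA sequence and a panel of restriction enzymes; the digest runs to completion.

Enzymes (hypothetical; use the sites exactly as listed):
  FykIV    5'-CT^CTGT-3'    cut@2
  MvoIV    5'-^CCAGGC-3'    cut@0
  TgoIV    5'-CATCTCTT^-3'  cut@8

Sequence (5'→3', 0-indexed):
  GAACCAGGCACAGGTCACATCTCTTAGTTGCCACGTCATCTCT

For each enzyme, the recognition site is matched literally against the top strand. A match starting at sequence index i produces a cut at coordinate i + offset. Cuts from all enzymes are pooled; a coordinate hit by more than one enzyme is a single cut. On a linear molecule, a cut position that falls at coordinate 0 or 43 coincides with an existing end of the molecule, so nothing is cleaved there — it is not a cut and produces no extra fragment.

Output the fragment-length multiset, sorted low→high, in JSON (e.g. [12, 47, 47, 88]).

[3,18,22]

Scan for sites:
  FykIV (CTCTGT, off=2): no sites
  MvoIV CCAGGC/0: at [3] ⇒ [3]
  TgoIV CATCTCTT/8: at [17] ⇒ [25]

All cut coordinates (distinct, sorted): [3, 25]

Fragments:
  [0,3): 3 bp
  [3,25): 22 bp
  [25,43): 18 bp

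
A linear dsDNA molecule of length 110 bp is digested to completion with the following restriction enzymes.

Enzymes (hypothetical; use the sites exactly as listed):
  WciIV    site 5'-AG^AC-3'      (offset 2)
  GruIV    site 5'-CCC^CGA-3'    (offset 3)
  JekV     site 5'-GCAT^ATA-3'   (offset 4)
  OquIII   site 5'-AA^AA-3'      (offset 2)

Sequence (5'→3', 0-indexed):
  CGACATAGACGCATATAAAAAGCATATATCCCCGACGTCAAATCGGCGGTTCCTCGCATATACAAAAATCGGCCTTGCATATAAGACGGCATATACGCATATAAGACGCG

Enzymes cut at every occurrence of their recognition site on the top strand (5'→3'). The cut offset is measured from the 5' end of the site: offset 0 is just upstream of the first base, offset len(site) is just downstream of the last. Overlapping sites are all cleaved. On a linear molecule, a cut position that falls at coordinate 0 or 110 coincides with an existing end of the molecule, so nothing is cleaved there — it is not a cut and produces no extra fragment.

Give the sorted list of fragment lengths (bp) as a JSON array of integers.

[1,1,4,5,5,5,6,6,6,7,7,8,8,14,27]

Scan for sites:
  WciIV (AGAC, off=2): starts [6, 83, 103] → cuts [8, 85, 105]
  GruIV (CCCCGA, off=3): starts [29] → cuts [32]
  JekV (GCATATA, off=4): starts [10, 21, 55, 76, 88, 96] → cuts [14, 25, 59, 80, 92, 100]
  OquIII (AAAA, off=2): starts [16, 17, 63, 64] → cuts [18, 19, 65, 66]

Pooled cuts: [8, 14, 18, 19, 25, 32, 59, 65, 66, 80, 85, 92, 100, 105]

Fragments:
  [0,8): 8 bp
  [8,14): 6 bp
  [14,18): 4 bp
  [18,19): 1 bp
  [19,25): 6 bp
  [25,32): 7 bp
  [32,59): 27 bp
  [59,65): 6 bp
  [65,66): 1 bp
  [66,80): 14 bp
  [80,85): 5 bp
  [85,92): 7 bp
  [92,100): 8 bp
  [100,105): 5 bp
  [105,110): 5 bp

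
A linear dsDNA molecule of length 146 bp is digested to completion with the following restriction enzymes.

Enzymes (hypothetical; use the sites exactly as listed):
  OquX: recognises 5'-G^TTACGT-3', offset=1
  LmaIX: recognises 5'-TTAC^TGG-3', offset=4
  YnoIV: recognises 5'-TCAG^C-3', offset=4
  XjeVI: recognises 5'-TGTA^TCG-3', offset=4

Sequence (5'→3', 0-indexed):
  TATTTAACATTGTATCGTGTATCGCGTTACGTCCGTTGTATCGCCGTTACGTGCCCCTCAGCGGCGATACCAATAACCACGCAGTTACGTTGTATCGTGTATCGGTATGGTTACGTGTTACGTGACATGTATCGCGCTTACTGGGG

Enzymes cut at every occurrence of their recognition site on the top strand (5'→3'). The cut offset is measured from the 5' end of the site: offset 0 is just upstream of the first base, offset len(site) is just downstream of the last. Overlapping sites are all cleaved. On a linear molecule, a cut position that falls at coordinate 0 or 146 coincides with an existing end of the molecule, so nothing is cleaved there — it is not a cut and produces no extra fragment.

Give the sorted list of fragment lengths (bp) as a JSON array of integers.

[5,5,6,7,7,7,9,10,10,14,14,14,15,23]

Scan for sites:
  OquX (GTTACGT, off=1): starts [25, 45, 83, 109, 116] → cuts [26, 46, 84, 110, 117]
  LmaIX (TTACTGG, off=4): starts [137] → cuts [141]
  YnoIV (TCAGC, off=4): starts [57] → cuts [61]
  XjeVI (TGTATCG, off=4): starts [10, 17, 36, 90, 97, 127] → cuts [14, 21, 40, 94, 101, 131]

Pooled cuts: [14, 21, 26, 40, 46, 61, 84, 94, 101, 110, 117, 131, 141]

Fragments:
  [0,14): 14 bp
  [14,21): 7 bp
  [21,26): 5 bp
  [26,40): 14 bp
  [40,46): 6 bp
  [46,61): 15 bp
  [61,84): 23 bp
  [84,94): 10 bp
  [94,101): 7 bp
  [101,110): 9 bp
  [110,117): 7 bp
  [117,131): 14 bp
  [131,141): 10 bp
  [141,146): 5 bp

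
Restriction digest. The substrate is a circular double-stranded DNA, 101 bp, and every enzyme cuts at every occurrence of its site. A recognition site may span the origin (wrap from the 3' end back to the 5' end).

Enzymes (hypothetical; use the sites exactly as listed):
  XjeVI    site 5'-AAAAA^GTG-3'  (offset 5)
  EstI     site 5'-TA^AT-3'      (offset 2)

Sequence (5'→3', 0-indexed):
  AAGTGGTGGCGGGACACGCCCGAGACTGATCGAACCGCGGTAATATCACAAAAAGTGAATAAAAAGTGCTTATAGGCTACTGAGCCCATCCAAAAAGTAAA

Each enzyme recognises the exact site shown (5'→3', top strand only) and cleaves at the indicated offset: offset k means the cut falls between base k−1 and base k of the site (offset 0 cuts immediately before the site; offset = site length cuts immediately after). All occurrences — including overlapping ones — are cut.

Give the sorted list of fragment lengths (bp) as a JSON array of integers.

Site scan:
  XjeVI (AAAAAGTG, off=5): starts [49, 60, 98] → cuts [2, 54, 65]
  EstI (TAAT, off=2): starts [40] → cuts [42]

Pooled cuts: [2, 42, 54, 65]

Fragment lengths:
  2→42: 40 bp
  42→54: 12 bp
  54→65: 11 bp
  65→2 (wrap): 101-65+2 = 38 bp

[11,12,38,40]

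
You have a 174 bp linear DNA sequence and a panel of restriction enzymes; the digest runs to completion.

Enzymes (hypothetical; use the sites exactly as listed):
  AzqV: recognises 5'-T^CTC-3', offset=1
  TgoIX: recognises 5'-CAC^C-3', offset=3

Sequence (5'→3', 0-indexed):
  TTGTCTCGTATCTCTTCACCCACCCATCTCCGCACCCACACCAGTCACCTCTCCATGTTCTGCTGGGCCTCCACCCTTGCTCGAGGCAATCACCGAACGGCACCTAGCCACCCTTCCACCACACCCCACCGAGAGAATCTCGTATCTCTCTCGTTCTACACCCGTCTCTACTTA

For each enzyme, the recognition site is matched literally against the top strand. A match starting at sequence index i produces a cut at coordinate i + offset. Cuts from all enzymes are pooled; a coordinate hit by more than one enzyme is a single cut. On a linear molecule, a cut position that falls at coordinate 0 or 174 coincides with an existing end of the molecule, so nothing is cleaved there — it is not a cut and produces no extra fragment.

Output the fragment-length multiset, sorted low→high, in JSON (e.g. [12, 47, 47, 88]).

Site scan:
  AzqV TCTC/1: at [3, 10, 26, 49, 137, 144, 146, 148, 164] ⇒ [4, 11, 27, 50, 138, 145, 147, 149, 165]
  TgoIX CACC/3: at [16, 20, 32, 38, 45, 71, 90, 100, 108, 116, 121, 126, 158] ⇒ [19, 23, 35, 41, 48, 74, 93, 103, 111, 119, 124, 129, 161]

All cut coordinates (distinct, sorted): [4, 11, 19, 23, 27, 35, 41, 48, 50, 74, 93, 103, 111, 119, 124, 129, 138, 145, 147, 149, 161, 165]

Fragments:
  [0,4): 4 bp
  [4,11): 7 bp
  [11,19): 8 bp
  [19,23): 4 bp
  [23,27): 4 bp
  [27,35): 8 bp
  [35,41): 6 bp
  [41,48): 7 bp
  [48,50): 2 bp
  [50,74): 24 bp
  [74,93): 19 bp
  [93,103): 10 bp
  [103,111): 8 bp
  [111,119): 8 bp
  [119,124): 5 bp
  [124,129): 5 bp
  [129,138): 9 bp
  [138,145): 7 bp
  [145,147): 2 bp
  [147,149): 2 bp
  [149,161): 12 bp
  [161,165): 4 bp
  [165,174): 9 bp

[2,2,2,4,4,4,4,5,5,6,7,7,7,8,8,8,8,9,9,10,12,19,24]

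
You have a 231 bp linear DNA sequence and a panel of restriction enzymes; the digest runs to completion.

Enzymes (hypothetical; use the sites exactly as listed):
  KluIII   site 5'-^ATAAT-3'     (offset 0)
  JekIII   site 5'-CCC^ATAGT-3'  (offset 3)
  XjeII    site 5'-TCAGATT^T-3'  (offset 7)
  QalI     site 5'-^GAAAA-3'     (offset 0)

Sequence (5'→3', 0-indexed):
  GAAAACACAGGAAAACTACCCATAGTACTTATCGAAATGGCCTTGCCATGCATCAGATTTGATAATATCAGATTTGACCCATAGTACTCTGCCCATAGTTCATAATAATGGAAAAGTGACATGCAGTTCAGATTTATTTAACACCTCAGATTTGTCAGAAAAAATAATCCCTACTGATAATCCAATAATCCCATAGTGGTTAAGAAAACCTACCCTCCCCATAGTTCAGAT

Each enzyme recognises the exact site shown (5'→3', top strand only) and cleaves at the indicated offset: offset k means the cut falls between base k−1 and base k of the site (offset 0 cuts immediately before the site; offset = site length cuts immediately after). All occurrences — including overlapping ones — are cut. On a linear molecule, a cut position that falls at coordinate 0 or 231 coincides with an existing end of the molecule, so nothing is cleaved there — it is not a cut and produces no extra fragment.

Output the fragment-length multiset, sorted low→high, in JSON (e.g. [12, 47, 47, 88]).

Site scan:
  KluIII ATAAT/0: at [61, 101, 104, 163, 176, 184] ⇒ [61, 101, 104, 163, 176, 184]
  JekIII CCCATAGT/3: at [18, 77, 91, 189, 217] ⇒ [21, 80, 94, 192, 220]
  XjeII TCAGATTT/7: at [52, 67, 127, 145] ⇒ [59, 74, 134, 152]
  QalI GAAAA/0: at [0, 10, 110, 157, 203] ⇒ [10, 110, 157, 203] (position 0 is a terminus of the linear molecule — no cut)

Pooled cuts: [10, 21, 59, 61, 74, 80, 94, 101, 104, 110, 134, 152, 157, 163, 176, 184, 192, 203, 220]

Fragments:
  [0,10): 10 bp
  [10,21): 11 bp
  [21,59): 38 bp
  [59,61): 2 bp
  [61,74): 13 bp
  [74,80): 6 bp
  [80,94): 14 bp
  [94,101): 7 bp
  [101,104): 3 bp
  [104,110): 6 bp
  [110,134): 24 bp
  [134,152): 18 bp
  [152,157): 5 bp
  [157,163): 6 bp
  [163,176): 13 bp
  [176,184): 8 bp
  [184,192): 8 bp
  [192,203): 11 bp
  [203,220): 17 bp
  [220,231): 11 bp

[2,3,5,6,6,6,7,8,8,10,11,11,11,13,13,14,17,18,24,38]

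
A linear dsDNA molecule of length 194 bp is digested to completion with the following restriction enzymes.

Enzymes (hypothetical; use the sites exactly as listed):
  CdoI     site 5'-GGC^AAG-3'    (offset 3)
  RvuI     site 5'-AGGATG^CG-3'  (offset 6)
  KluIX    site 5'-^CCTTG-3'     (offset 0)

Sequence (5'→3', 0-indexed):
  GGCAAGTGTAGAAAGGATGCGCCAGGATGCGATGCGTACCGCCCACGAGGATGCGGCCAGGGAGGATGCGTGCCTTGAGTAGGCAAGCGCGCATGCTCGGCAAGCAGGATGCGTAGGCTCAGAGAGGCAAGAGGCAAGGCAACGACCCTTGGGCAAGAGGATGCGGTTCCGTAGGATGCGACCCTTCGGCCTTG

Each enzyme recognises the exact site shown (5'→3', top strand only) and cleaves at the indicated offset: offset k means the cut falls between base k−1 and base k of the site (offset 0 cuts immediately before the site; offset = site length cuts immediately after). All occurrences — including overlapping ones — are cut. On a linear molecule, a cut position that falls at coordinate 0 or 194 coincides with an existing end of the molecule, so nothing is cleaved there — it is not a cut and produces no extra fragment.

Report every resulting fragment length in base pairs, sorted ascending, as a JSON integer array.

[3,4,5,7,8,9,10,10,11,11,12,15,15,16,17,17,24]

Scan for sites:
  CdoI GGCAAG/3: at [0, 81, 98, 125, 132, 151] ⇒ [3, 84, 101, 128, 135, 154]
  RvuI AGGATGCG/6: at [13, 23, 47, 62, 105, 157, 172] ⇒ [19, 29, 53, 68, 111, 163, 178]
  KluIX CCTTG/0: at [72, 146, 189] ⇒ [72, 146, 189]

All cut coordinates (distinct, sorted): [3, 19, 29, 53, 68, 72, 84, 101, 111, 128, 135, 146, 154, 163, 178, 189]

Fragment lengths:
  [0,3): 3 bp
  [3,19): 16 bp
  [19,29): 10 bp
  [29,53): 24 bp
  [53,68): 15 bp
  [68,72): 4 bp
  [72,84): 12 bp
  [84,101): 17 bp
  [101,111): 10 bp
  [111,128): 17 bp
  [128,135): 7 bp
  [135,146): 11 bp
  [146,154): 8 bp
  [154,163): 9 bp
  [163,178): 15 bp
  [178,189): 11 bp
  [189,194): 5 bp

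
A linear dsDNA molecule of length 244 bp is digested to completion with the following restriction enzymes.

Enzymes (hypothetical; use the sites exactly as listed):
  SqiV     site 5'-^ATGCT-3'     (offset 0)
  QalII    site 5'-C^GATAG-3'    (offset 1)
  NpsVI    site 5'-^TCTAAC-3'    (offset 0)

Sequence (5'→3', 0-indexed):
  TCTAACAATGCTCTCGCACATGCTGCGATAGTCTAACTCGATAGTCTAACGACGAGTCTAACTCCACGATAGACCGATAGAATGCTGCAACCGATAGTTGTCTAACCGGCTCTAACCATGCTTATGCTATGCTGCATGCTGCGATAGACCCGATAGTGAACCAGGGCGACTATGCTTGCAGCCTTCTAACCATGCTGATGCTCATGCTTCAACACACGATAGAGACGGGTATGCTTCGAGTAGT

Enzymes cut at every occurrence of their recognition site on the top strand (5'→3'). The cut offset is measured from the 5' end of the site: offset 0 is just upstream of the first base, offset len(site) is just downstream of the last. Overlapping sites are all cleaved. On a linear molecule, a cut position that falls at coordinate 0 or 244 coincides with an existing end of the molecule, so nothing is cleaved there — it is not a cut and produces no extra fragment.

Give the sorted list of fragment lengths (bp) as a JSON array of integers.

Scan for sites:
  SqiV ATGCT/0: at [7, 19, 81, 117, 123, 128, 135, 171, 191, 197, 203, 230] ⇒ [7, 19, 81, 117, 123, 128, 135, 171, 191, 197, 203, 230]
  QalII CGATAG/1: at [25, 38, 66, 74, 91, 141, 150, 216] ⇒ [26, 39, 67, 75, 92, 142, 151, 217]
  NpsVI TCTAAC/0: at [0, 31, 44, 56, 100, 110, 184] ⇒ [31, 44, 56, 100, 110, 184] (position 0 is a terminus of the linear molecule — no cut)

All cut coordinates (distinct, sorted): [7, 19, 26, 31, 39, 44, 56, 67, 75, 81, 92, 100, 110, 117, 123, 128, 135, 142, 151, 171, 184, 191, 197, 203, 217, 230]

Fragment lengths:
  [0,7): 7 bp
  [7,19): 12 bp
  [19,26): 7 bp
  [26,31): 5 bp
  [31,39): 8 bp
  [39,44): 5 bp
  [44,56): 12 bp
  [56,67): 11 bp
  [67,75): 8 bp
  [75,81): 6 bp
  [81,92): 11 bp
  [92,100): 8 bp
  [100,110): 10 bp
  [110,117): 7 bp
  [117,123): 6 bp
  [123,128): 5 bp
  [128,135): 7 bp
  [135,142): 7 bp
  [142,151): 9 bp
  [151,171): 20 bp
  [171,184): 13 bp
  [184,191): 7 bp
  [191,197): 6 bp
  [197,203): 6 bp
  [203,217): 14 bp
  [217,230): 13 bp
  [230,244): 14 bp

[5,5,5,6,6,6,6,7,7,7,7,7,7,8,8,8,9,10,11,11,12,12,13,13,14,14,20]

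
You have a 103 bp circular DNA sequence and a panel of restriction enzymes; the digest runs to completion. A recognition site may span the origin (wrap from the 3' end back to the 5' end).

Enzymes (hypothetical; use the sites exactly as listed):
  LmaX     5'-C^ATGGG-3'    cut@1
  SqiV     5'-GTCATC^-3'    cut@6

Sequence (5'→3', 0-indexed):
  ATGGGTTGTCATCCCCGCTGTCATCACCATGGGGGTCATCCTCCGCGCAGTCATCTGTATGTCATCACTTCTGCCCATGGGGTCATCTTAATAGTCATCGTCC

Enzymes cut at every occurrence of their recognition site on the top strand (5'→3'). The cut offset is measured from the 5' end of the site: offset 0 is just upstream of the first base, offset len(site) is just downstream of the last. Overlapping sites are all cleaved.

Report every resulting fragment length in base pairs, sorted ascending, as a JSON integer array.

Site scan:
  LmaX (CATGGG, off=1): starts [27, 75, 102] → cuts [0, 28, 76]
  SqiV (GTCATC, off=6): starts [7, 19, 34, 49, 60, 81, 93] → cuts [13, 25, 40, 55, 66, 87, 99]

Pooled cuts: [0, 13, 25, 28, 40, 55, 66, 76, 87, 99]

Fragments:
  0→13: 13 bp
  13→25: 12 bp
  25→28: 3 bp
  28→40: 12 bp
  40→55: 15 bp
  55→66: 11 bp
  66→76: 10 bp
  76→87: 11 bp
  87→99: 12 bp
  99→0 (wrap): 103-99+0 = 4 bp

[3,4,10,11,11,12,12,12,13,15]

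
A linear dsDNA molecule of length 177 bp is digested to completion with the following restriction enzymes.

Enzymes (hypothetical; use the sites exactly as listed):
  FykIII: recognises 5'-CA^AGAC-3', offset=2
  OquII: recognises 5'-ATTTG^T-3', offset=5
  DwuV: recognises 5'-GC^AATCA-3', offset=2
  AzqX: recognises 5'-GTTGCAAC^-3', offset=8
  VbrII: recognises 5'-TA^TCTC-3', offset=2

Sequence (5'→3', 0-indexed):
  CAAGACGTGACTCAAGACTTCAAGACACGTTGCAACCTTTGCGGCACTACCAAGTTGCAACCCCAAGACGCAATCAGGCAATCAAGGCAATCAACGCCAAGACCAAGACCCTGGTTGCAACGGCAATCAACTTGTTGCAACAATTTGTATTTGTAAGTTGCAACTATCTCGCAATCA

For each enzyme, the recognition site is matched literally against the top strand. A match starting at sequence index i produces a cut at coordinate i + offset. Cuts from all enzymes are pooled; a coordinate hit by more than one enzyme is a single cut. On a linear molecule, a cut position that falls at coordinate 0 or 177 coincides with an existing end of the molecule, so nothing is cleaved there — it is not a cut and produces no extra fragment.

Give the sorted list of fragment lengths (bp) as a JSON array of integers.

[2,2,3,4,5,6,6,6,6,6,8,8,9,11,11,12,14,16,17,25]

Site scan:
  FykIII (CAAGAC, off=2): starts [0, 12, 20, 63, 97, 103] → cuts [2, 14, 22, 65, 99, 105]
  OquII (ATTTGT, off=5): starts [142, 148] → cuts [147, 153]
  DwuV (GCAATCA, off=2): starts [69, 77, 86, 122, 170] → cuts [71, 79, 88, 124, 172]
  AzqX (GTTGCAAC, off=8): starts [28, 53, 113, 133, 156] → cuts [36, 61, 121, 141, 164]
  VbrII (TATCTC, off=2): starts [164] → cuts [166]

All cut coordinates (distinct, sorted): [2, 14, 22, 36, 61, 65, 71, 79, 88, 99, 105, 121, 124, 141, 147, 153, 164, 166, 172]

Fragments:
  [0,2): 2 bp
  [2,14): 12 bp
  [14,22): 8 bp
  [22,36): 14 bp
  [36,61): 25 bp
  [61,65): 4 bp
  [65,71): 6 bp
  [71,79): 8 bp
  [79,88): 9 bp
  [88,99): 11 bp
  [99,105): 6 bp
  [105,121): 16 bp
  [121,124): 3 bp
  [124,141): 17 bp
  [141,147): 6 bp
  [147,153): 6 bp
  [153,164): 11 bp
  [164,166): 2 bp
  [166,172): 6 bp
  [172,177): 5 bp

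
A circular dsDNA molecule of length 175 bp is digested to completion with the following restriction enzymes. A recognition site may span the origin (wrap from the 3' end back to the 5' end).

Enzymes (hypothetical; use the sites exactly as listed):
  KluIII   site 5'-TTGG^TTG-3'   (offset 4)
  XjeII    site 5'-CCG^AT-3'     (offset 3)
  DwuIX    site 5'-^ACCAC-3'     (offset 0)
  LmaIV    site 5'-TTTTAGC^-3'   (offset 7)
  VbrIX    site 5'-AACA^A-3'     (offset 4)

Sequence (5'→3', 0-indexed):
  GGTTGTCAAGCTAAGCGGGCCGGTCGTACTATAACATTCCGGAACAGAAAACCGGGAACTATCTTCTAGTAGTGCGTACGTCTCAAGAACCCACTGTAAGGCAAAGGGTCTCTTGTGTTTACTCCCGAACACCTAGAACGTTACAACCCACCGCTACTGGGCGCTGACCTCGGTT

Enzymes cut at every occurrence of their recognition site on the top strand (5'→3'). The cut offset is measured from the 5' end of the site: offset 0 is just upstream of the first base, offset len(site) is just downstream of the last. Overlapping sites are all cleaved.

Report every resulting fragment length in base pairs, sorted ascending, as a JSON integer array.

[175]

Per-enzyme occurrences:
  KluIII (TTGGTTG, off=4): starts [173] → cuts [2]
  XjeII (CCGAT, off=3): no sites
  DwuIX (ACCAC, off=0): no sites
  LmaIV (TTTTAGC, off=7): no sites
  VbrIX (AACAA, off=4): no sites

All cut coordinates (distinct, sorted): [2]

Fragments:
  2→2 (wrap): 175-2+2 = 175 bp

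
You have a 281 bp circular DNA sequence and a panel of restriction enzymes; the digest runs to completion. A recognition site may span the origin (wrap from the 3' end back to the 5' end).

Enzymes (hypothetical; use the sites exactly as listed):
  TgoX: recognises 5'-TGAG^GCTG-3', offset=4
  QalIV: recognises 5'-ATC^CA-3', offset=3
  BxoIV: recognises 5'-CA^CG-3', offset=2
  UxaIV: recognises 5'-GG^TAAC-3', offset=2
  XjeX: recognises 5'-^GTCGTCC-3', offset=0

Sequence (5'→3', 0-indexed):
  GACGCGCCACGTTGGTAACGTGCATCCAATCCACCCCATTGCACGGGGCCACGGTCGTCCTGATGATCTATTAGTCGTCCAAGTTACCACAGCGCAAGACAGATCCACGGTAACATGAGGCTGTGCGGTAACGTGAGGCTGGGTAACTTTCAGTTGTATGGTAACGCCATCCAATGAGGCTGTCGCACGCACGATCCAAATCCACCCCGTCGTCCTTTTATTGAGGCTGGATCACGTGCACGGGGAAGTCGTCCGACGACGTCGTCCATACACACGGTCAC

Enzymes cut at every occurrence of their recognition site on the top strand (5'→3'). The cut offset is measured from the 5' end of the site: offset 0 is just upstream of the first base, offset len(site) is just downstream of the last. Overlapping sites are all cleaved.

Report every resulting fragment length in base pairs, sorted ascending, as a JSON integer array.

[2,2,3,4,5,5,6,6,6,6,6,6,7,7,8,9,9,9,9,9,10,10,11,12,13,14,17,18,20,32]

Site scan:
  TgoX TGAGGCTG/4: at [115, 133, 174, 221] ⇒ [119, 137, 178, 225]
  QalIV ATCCA/3: at [23, 28, 102, 168, 193, 199] ⇒ [26, 31, 105, 171, 196, 202]
  BxoIV CACG/2: at [7, 41, 49, 105, 185, 189, 232, 238, 272, 278] ⇒ [9, 43, 51, 107, 187, 191, 234, 240, 274, 280]
  UxaIV GGTAAC/2: at [13, 108, 126, 141, 159] ⇒ [15, 110, 128, 143, 161]
  XjeX GTCGTCC/0: at [53, 73, 208, 247, 260] ⇒ [53, 73, 208, 247, 260]

All cut coordinates (distinct, sorted): [9, 15, 26, 31, 43, 51, 53, 73, 105, 107, 110, 119, 128, 137, 143, 161, 171, 178, 187, 191, 196, 202, 208, 225, 234, 240, 247, 260, 274, 280]

Fragments:
  9→15: 6 bp
  15→26: 11 bp
  26→31: 5 bp
  31→43: 12 bp
  43→51: 8 bp
  51→53: 2 bp
  53→73: 20 bp
  73→105: 32 bp
  105→107: 2 bp
  107→110: 3 bp
  110→119: 9 bp
  119→128: 9 bp
  128→137: 9 bp
  137→143: 6 bp
  143→161: 18 bp
  161→171: 10 bp
  171→178: 7 bp
  178→187: 9 bp
  187→191: 4 bp
  191→196: 5 bp
  196→202: 6 bp
  202→208: 6 bp
  208→225: 17 bp
  225→234: 9 bp
  234→240: 6 bp
  240→247: 7 bp
  247→260: 13 bp
  260→274: 14 bp
  274→280: 6 bp
  280→9 (wrap): 281-280+9 = 10 bp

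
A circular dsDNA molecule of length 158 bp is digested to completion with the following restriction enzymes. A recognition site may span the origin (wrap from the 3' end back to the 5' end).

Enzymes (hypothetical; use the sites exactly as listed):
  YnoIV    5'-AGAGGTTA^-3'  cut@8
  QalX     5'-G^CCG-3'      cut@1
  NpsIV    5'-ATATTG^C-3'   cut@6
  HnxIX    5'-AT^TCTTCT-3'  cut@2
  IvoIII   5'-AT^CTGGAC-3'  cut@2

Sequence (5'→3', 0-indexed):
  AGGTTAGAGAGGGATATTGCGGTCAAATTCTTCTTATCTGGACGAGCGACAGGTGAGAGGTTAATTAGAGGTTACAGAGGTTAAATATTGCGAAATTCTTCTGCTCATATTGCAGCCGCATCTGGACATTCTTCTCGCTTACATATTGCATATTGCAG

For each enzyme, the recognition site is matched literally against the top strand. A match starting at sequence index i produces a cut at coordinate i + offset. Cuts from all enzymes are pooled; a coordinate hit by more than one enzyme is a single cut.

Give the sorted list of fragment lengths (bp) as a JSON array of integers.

Per-enzyme occurrences:
  YnoIV AGAGGTTA/8: at [55, 66, 75, 156] ⇒ [6, 63, 74, 83]
  QalX GCCG/1: at [114] ⇒ [115]
  NpsIV ATATTGC/6: at [13, 84, 106, 142, 149] ⇒ [19, 90, 112, 148, 155]
  HnxIX ATTCTTCT/2: at [26, 94, 127] ⇒ [28, 96, 129]
  IvoIII ATCTGGAC/2: at [35, 119] ⇒ [37, 121]

All cut coordinates (distinct, sorted): [6, 19, 28, 37, 63, 74, 83, 90, 96, 112, 115, 121, 129, 148, 155]

Fragments:
  6→19: 13 bp
  19→28: 9 bp
  28→37: 9 bp
  37→63: 26 bp
  63→74: 11 bp
  74→83: 9 bp
  83→90: 7 bp
  90→96: 6 bp
  96→112: 16 bp
  112→115: 3 bp
  115→121: 6 bp
  121→129: 8 bp
  129→148: 19 bp
  148→155: 7 bp
  155→6 (wrap): 158-155+6 = 9 bp

[3,6,6,7,7,8,9,9,9,9,11,13,16,19,26]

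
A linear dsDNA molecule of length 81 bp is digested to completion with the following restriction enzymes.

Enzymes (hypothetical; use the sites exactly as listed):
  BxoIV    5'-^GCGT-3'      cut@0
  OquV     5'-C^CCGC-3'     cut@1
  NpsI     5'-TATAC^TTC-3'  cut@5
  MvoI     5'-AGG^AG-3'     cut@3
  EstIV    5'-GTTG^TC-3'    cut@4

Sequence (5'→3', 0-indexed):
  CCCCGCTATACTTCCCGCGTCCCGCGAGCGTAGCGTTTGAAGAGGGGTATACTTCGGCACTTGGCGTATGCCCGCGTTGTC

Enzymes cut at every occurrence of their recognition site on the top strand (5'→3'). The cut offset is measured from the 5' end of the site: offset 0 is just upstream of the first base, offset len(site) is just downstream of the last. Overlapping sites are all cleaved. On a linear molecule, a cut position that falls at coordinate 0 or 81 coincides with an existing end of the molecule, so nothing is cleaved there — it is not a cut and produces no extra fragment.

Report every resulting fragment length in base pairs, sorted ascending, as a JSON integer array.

[2,2,2,2,3,5,5,6,6,8,9,11,20]

Scan for sites:
  BxoIV GCGT/0: at [16, 27, 32, 63, 73] ⇒ [16, 27, 32, 63, 73]
  OquV CCCGC/1: at [1, 13, 20, 70] ⇒ [2, 14, 21, 71]
  NpsI TATACTTC/5: at [6, 47] ⇒ [11, 52]
  MvoI (AGGAG, off=3): no sites
  EstIV GTTGTC/4: at [75] ⇒ [79]

All cut coordinates (distinct, sorted): [2, 11, 14, 16, 21, 27, 32, 52, 63, 71, 73, 79]

Fragment lengths:
  [0,2): 2 bp
  [2,11): 9 bp
  [11,14): 3 bp
  [14,16): 2 bp
  [16,21): 5 bp
  [21,27): 6 bp
  [27,32): 5 bp
  [32,52): 20 bp
  [52,63): 11 bp
  [63,71): 8 bp
  [71,73): 2 bp
  [73,79): 6 bp
  [79,81): 2 bp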